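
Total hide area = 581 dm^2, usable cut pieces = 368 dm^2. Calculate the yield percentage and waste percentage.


Yield = 63.3%
Waste = 36.7%


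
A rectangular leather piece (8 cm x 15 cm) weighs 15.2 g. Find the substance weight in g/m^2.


1266.7 g/m^2

Area = 8 x 15 = 120 cm^2
SW = 15.2 / 120 x 10000 = 1266.7 g/m^2


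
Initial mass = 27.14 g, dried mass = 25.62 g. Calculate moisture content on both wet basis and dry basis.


Moisture lost = 27.14 - 25.62 = 1.52 g
Wet basis MC = 1.52 / 27.14 x 100 = 5.6%
Dry basis MC = 1.52 / 25.62 x 100 = 5.9%


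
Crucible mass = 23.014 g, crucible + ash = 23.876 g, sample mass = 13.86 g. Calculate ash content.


Ash mass = 0.862 g
Ash content = 6.22%


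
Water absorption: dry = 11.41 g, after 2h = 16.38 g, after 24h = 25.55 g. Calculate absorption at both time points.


2h absorption = 43.6%
24h absorption = 123.9%


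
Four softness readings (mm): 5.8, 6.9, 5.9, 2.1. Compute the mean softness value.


Sum = 5.8 + 6.9 + 5.9 + 2.1
Mean = 20.7 / 4 = 5.18 mm


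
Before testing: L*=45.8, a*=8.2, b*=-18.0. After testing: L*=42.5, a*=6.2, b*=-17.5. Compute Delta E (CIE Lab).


Delta E = 3.89

dL = 42.5 - 45.8 = -3.3
da = 6.2 - 8.2 = -2.0
db = -17.5 - (-18.0) = 0.5
dE = sqrt((-3.3)^2 + (-2.0)^2 + (0.5)^2) = 3.89


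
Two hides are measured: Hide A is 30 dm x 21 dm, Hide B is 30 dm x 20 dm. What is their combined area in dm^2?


1230 dm^2

Hide A area = 30 x 21 = 630 dm^2
Hide B area = 30 x 20 = 600 dm^2
Total = 630 + 600 = 1230 dm^2


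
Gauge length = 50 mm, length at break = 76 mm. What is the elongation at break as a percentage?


Extension = 76 - 50 = 26 mm
Elongation = 26 / 50 x 100 = 52.0%


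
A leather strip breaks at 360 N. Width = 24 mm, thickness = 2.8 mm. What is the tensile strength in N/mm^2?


5.36 N/mm^2


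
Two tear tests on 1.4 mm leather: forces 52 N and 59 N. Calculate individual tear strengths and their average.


Tear 1 = 37.1 N/mm
Tear 2 = 42.1 N/mm
Average = 39.6 N/mm


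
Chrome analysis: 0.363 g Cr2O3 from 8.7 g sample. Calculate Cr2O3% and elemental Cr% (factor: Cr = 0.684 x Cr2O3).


Cr2O3 = 4.17%
Cr = 2.85%


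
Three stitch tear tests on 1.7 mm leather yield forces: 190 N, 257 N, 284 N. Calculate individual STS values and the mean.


STS1 = 111.8 N/mm
STS2 = 151.2 N/mm
STS3 = 167.1 N/mm
Mean = 143.4 N/mm

STS1 = 190 / 1.7 = 111.8 N/mm
STS2 = 257 / 1.7 = 151.2 N/mm
STS3 = 284 / 1.7 = 167.1 N/mm
Mean = (111.8 + 151.2 + 167.1) / 3 = 143.4 N/mm


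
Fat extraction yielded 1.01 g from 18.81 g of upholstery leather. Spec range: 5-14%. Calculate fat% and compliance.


Fat% = 1.01 / 18.81 x 100 = 5.4%
Spec range: 5-14%
Compliant: Yes


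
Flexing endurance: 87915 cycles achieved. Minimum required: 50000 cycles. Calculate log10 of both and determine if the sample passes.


Achieved: log10 = 4.94
Required: log10 = 4.70
Passes: Yes

log10(87915) = 4.94
log10(50000) = 4.70
Passes: Yes


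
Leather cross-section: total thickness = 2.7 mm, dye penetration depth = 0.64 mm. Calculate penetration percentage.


23.7%


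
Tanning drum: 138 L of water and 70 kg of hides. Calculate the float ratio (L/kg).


2.0


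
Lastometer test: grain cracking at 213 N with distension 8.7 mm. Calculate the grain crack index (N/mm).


24.5 N/mm

Grain crack index = force / distension
Index = 213 / 8.7 = 24.5 N/mm


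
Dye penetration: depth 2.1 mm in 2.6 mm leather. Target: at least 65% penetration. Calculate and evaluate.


Penetration = 80.8%
Meets target: Yes

Penetration = 2.1 / 2.6 x 100 = 80.8%
Target: 65%
Meets target: Yes


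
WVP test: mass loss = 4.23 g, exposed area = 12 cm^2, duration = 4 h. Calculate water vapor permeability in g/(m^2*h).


881.25 g/(m^2*h)

WVP = mass_loss / (area x time) x 10000
WVP = 4.23 / (12 x 4) x 10000
WVP = 4.23 / 48 x 10000 = 881.25 g/(m^2*h)


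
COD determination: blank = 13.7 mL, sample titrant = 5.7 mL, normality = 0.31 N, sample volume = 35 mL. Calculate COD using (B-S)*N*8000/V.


566.9 mg/L


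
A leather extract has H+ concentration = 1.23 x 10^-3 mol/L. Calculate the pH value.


pH = -log10[H+]
pH = -log10(1.23 x 10^-3) = 2.91


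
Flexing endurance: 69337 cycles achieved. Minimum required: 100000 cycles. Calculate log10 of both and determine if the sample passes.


log10(69337) = 4.84
log10(100000) = 5.00
Passes: No


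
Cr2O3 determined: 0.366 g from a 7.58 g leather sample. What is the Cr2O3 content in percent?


Cr2O3% = 0.366 / 7.58 x 100
Cr2O3% = 4.83%


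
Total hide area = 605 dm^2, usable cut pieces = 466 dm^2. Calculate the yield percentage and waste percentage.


Yield = 466 / 605 x 100 = 77.0%
Waste = 605 - 466 = 139 dm^2
Waste% = 100 - 77.0 = 23.0%


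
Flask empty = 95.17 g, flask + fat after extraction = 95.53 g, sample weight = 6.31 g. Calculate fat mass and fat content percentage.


Fat mass = 95.53 - 95.17 = 0.36 g
Fat% = 0.36 / 6.31 x 100 = 5.7%


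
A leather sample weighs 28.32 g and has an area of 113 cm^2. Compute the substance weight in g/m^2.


2506.2 g/m^2

Substance weight = mass / area x 10000
SW = 28.32 / 113 x 10000
SW = 2506.2 g/m^2


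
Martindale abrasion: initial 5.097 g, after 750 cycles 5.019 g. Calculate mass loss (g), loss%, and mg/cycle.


Mass loss = 0.078 g
Loss = 1.53%
Rate = 0.104 mg/cycle


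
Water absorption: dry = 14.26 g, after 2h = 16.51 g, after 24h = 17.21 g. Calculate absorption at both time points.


WA (2h) = (16.51 - 14.26) / 14.26 x 100 = 15.8%
WA (24h) = (17.21 - 14.26) / 14.26 x 100 = 20.7%


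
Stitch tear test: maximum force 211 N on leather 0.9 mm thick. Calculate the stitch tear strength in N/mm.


Stitch tear strength = force / thickness
STS = 211 / 0.9 = 234.4 N/mm


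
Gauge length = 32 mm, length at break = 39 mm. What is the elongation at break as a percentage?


Extension = 39 - 32 = 7 mm
Elongation = 7 / 32 x 100 = 21.9%


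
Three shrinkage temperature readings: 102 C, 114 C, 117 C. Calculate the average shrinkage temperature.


111.0 C

Average = (102 + 114 + 117) / 3
Average = 333 / 3 = 111.0 C


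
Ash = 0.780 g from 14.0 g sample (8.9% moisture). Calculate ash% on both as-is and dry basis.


As-is ash = 5.57%
Dry-basis ash = 6.12%

As-is ash% = 0.780 / 14.0 x 100 = 5.57%
Dry mass = 14.0 x (100 - 8.9) / 100 = 12.754 g
Dry-basis ash% = 0.780 / 12.754 x 100 = 6.12%


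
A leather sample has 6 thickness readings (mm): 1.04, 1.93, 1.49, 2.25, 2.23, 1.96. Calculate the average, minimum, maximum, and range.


Average = 1.82 mm
Min = 1.04 mm
Max = 2.25 mm
Range = 1.21 mm


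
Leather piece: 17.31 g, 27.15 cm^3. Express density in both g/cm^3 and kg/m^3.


Density = 17.31 / 27.15 = 0.638 g/cm^3
Convert: 0.638 x 1000 = 638 kg/m^3


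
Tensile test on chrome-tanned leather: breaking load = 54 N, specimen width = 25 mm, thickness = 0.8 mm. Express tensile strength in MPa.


2.70 MPa

Cross-section = 25 x 0.8 = 20.0 mm^2
TS = 54 / 20.0 = 2.70 MPa
(1 N/mm^2 = 1 MPa)


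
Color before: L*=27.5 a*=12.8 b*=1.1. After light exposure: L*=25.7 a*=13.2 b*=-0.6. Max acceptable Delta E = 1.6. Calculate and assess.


Delta E = 2.51
Passes: No


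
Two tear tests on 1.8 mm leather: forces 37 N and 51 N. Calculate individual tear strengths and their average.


Tear 1 = 37 / 1.8 = 20.6 N/mm
Tear 2 = 51 / 1.8 = 28.3 N/mm
Average = (20.6 + 28.3) / 2 = 24.5 N/mm


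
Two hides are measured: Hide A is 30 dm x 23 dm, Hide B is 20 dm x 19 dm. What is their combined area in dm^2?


Hide A area = 30 x 23 = 690 dm^2
Hide B area = 20 x 19 = 380 dm^2
Total = 690 + 380 = 1070 dm^2


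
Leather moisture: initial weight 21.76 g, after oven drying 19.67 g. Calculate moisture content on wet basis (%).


9.6%

Moisture = 21.76 - 19.67 = 2.09 g
MC = 2.09 / 21.76 x 100 = 9.6%


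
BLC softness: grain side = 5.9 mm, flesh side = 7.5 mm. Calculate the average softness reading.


6.70 mm

Average = (5.9 + 7.5) / 2
Average = 6.70 mm


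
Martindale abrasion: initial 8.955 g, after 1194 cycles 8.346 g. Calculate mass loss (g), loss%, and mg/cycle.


Loss = 8.955 - 8.346 = 0.609 g
Loss% = 0.609 / 8.955 x 100 = 6.80%
Rate = 0.609 / 1194 x 1000 = 0.510 mg/cycle


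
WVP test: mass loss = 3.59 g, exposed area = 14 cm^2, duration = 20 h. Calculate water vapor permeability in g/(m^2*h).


WVP = mass_loss / (area x time) x 10000
WVP = 3.59 / (14 x 20) x 10000
WVP = 3.59 / 280 x 10000 = 128.21 g/(m^2*h)


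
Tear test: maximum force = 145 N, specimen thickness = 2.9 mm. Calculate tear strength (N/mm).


50.0 N/mm

Tear strength = force / thickness
Tear = 145 / 2.9 = 50.0 N/mm


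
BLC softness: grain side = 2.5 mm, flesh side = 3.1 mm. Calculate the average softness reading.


2.80 mm


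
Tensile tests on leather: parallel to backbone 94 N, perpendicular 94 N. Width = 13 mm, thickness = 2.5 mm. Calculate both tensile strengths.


Parallel = 2.89 N/mm^2
Perpendicular = 2.89 N/mm^2

Area = 13 x 2.5 = 32.5 mm^2
TS (parallel) = 94 / 32.5 = 2.89 N/mm^2
TS (perpendicular) = 94 / 32.5 = 2.89 N/mm^2


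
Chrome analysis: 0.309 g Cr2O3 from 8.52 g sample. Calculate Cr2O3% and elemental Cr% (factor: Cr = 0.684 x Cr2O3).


Cr2O3 = 3.63%
Cr = 2.48%


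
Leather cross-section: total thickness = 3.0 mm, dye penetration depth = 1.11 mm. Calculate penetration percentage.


37.0%

Penetration% = 1.11 / 3.0 x 100
Penetration = 37.0%


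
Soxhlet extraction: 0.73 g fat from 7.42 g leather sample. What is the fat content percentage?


9.8%

Fat content = 0.73 / 7.42 x 100
Fat = 9.8%


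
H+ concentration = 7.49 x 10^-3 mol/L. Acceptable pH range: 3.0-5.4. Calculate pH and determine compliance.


pH = -log10(7.49 x 10^-3) = 2.13
Range: 3.0 to 5.4
Compliant: No


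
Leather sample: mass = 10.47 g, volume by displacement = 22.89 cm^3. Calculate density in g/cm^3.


Density = mass / volume
Density = 10.47 / 22.89 = 0.457 g/cm^3


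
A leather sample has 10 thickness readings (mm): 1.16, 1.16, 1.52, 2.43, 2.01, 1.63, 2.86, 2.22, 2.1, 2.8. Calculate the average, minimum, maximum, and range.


Sum = 19.89
Average = 19.89 / 10 = 1.99 mm
Minimum = 1.16 mm
Maximum = 2.86 mm
Range = 2.86 - 1.16 = 1.70 mm


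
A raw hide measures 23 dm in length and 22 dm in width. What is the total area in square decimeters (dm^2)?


506 dm^2

Area = length x width
Area = 23 x 22 = 506 dm^2


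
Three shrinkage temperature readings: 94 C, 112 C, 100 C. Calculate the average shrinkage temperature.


Average = (94 + 112 + 100) / 3
Average = 306 / 3 = 102.0 C


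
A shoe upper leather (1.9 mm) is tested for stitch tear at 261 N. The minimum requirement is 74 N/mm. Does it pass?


STS = 137.4 N/mm
Passes: Yes

STS = 261 / 1.9 = 137.4 N/mm
Minimum required: 74 N/mm
Passes: Yes


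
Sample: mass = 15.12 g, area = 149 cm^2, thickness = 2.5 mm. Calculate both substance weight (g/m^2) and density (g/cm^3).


Substance weight = 1014.8 g/m^2
Density = 0.406 g/cm^3

SW = 15.12 / 149 x 10000 = 1014.8 g/m^2
Volume = 149 x 2.5 / 10 = 37.25 cm^3
Density = 15.12 / 37.25 = 0.406 g/cm^3


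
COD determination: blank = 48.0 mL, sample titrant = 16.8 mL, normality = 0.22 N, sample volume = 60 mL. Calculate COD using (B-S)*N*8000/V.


COD = (48.0 - 16.8) x 0.22 x 8000 / 60
COD = 31.2 x 0.22 x 8000 / 60
COD = 915.2 mg/L


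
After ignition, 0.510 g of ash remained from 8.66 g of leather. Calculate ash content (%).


5.89%

Ash% = 0.510 / 8.66 x 100
Ash% = 5.89%


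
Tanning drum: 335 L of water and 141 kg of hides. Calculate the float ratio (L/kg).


Float ratio = water / hide weight
Ratio = 335 / 141 = 2.4


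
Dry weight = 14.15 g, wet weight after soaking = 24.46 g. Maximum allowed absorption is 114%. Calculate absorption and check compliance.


Absorption = 72.9%
Compliant: Yes

WA = (24.46 - 14.15) / 14.15 x 100 = 72.9%
Maximum allowed: 114%
Compliant: Yes


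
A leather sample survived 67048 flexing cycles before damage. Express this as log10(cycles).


4.83

log10(67048) = 4.83


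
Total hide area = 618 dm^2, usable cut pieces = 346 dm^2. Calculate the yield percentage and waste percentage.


Yield = 56.0%
Waste = 44.0%


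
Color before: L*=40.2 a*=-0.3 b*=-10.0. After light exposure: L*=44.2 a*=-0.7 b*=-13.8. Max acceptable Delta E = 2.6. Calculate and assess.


dL = 4.0, da = -0.4, db = -3.8
dE = sqrt((4.0)^2 + (-0.4)^2 + (-3.8)^2) = 5.53
Max = 2.6
Passes: No


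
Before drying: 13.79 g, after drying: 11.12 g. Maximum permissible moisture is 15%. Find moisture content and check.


MC = (13.79 - 11.12) / 13.79 x 100 = 19.4%
Maximum: 15%
Acceptable: No


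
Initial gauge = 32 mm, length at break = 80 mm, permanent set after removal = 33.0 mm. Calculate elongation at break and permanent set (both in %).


Elongation at break = (80 - 32) / 32 x 100 = 150.0%
Permanent set = (33.0 - 32) / 32 x 100 = 3.1%


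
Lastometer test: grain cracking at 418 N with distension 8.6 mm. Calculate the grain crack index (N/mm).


Grain crack index = force / distension
Index = 418 / 8.6 = 48.6 N/mm


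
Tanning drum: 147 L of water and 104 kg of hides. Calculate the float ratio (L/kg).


1.4

Float ratio = water / hide weight
Ratio = 147 / 104 = 1.4


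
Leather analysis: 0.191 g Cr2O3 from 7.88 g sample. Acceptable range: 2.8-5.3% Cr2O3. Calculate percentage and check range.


Cr2O3% = 0.191 / 7.88 x 100 = 2.42%
Acceptable range: 2.8 to 5.3%
Within range: No


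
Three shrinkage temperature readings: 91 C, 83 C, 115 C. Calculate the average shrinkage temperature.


96.3 C


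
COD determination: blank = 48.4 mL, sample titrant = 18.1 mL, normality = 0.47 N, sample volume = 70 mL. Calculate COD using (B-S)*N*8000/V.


COD = (48.4 - 18.1) x 0.47 x 8000 / 70
COD = 30.3 x 0.47 x 8000 / 70
COD = 1627.5 mg/L


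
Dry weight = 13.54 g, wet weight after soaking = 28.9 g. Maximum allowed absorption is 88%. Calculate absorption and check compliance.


Absorption = 113.4%
Compliant: No


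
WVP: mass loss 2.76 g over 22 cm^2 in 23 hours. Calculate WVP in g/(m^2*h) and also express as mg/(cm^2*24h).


WVP = 54.55 g/(m^2*h)
Daily rate = 130.91 mg/(cm^2*24h)


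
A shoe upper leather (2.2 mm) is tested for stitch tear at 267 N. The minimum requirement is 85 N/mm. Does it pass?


STS = 121.4 N/mm
Passes: Yes

STS = 267 / 2.2 = 121.4 N/mm
Minimum required: 85 N/mm
Passes: Yes


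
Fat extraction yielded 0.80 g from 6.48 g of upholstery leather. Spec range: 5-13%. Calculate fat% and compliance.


Fat% = 0.80 / 6.48 x 100 = 12.3%
Spec range: 5-13%
Compliant: Yes


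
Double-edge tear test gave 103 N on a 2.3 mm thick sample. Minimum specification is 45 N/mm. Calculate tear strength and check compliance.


Tear strength = 44.8 N/mm
Compliant: No

Tear strength = 103 / 2.3 = 44.8 N/mm
Required minimum = 45 N/mm
Compliant: No


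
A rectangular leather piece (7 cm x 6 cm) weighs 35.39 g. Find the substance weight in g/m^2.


8426.2 g/m^2

Area = 7 x 6 = 42 cm^2
SW = 35.39 / 42 x 10000 = 8426.2 g/m^2


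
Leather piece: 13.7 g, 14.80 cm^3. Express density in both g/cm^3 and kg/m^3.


0.926 g/cm^3
926 kg/m^3

Density = 13.7 / 14.80 = 0.926 g/cm^3
Convert: 0.926 x 1000 = 926 kg/m^3


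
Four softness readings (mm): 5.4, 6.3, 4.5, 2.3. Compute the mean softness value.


Sum = 5.4 + 6.3 + 4.5 + 2.3
Mean = 18.5 / 4 = 4.63 mm


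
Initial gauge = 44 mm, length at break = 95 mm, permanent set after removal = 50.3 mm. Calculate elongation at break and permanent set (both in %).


Elongation at break = (95 - 44) / 44 x 100 = 115.9%
Permanent set = (50.3 - 44) / 44 x 100 = 14.3%


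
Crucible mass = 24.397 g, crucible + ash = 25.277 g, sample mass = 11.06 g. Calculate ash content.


Ash mass = 0.880 g
Ash content = 7.96%


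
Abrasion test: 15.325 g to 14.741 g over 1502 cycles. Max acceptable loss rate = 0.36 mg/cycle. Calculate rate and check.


Rate = 0.389 mg/cycle
Passes: No

Loss = 15.325 - 14.741 = 0.584 g
Rate = 0.584 g / 1502 cycles x 1000 = 0.389 mg/cycle
Max = 0.36 mg/cycle
Passes: No


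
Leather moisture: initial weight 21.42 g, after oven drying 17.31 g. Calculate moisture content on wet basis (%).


19.2%

Moisture = 21.42 - 17.31 = 4.11 g
MC = 4.11 / 21.42 x 100 = 19.2%


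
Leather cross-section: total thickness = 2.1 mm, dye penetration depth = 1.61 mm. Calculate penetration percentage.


Penetration% = 1.61 / 2.1 x 100
Penetration = 76.7%


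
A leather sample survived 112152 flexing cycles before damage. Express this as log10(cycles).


5.05


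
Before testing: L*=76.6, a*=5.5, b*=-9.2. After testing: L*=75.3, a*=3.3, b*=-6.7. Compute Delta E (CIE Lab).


Delta E = 3.57


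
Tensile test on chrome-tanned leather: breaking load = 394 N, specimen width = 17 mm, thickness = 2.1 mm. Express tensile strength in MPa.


11.04 MPa


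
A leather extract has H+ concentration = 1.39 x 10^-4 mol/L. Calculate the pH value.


pH = 3.86


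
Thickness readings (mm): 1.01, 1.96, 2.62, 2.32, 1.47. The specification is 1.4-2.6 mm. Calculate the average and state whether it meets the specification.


Average = 1.88 mm
Within specification: Yes


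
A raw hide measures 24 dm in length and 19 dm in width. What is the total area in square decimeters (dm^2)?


Area = length x width
Area = 24 x 19 = 456 dm^2


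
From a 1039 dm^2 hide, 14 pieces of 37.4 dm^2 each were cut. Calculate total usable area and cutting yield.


Usable area = 523.6 dm^2
Yield = 50.4%

Total usable = 14 x 37.4 = 523.6 dm^2
Yield = 523.6 / 1039 x 100 = 50.4%


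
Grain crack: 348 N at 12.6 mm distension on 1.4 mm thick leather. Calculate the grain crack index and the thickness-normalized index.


Crack index = 27.6 N/mm
Normalized index = 19.7 N/mm per mm

Crack index = 348 / 12.6 = 27.6 N/mm
Normalized = 27.6 / 1.4 = 19.7 N/mm per mm


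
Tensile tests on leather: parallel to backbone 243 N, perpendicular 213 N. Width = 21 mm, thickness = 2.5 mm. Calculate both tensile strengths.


Parallel = 4.63 N/mm^2
Perpendicular = 4.06 N/mm^2

Area = 21 x 2.5 = 52.5 mm^2
TS (parallel) = 243 / 52.5 = 4.63 N/mm^2
TS (perpendicular) = 213 / 52.5 = 4.06 N/mm^2


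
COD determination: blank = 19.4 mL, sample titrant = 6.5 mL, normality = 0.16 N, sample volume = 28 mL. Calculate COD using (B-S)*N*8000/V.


589.7 mg/L


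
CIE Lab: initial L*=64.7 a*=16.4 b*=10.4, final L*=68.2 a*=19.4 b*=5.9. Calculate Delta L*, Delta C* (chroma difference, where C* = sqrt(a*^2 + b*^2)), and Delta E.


Delta L* = 3.5
Delta C* = 0.86
Delta E = 6.44

Delta L* = 68.2 - 64.7 = 3.5
C1* = sqrt((16.4)^2 + (10.4)^2) = 19.420
C2* = sqrt((19.4)^2 + (5.9)^2) = 20.277
Delta C* = 20.277 - 19.420 = 0.86
Delta E = sqrt((3.5)^2 + (3.0)^2 + (-4.5)^2) = 6.44


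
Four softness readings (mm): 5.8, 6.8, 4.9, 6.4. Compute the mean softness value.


5.98 mm

Sum = 5.8 + 6.8 + 4.9 + 6.4
Mean = 23.9 / 4 = 5.98 mm


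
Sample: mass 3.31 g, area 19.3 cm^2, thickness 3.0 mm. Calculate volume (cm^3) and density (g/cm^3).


Volume = 5.790 cm^3
Density = 0.572 g/cm^3

Thickness in cm = 3.0 / 10 = 0.30 cm
Volume = 19.3 x 0.30 = 5.790 cm^3
Density = 3.31 / 5.790 = 0.572 g/cm^3


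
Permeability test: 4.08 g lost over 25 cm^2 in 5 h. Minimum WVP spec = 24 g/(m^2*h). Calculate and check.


WVP = 326.40 g/(m^2*h)
Meets specification: Yes

WVP = 4.08 / (25 x 5) x 10000 = 326.40 g/(m^2*h)
Minimum: 24 g/(m^2*h)
Meets spec: Yes


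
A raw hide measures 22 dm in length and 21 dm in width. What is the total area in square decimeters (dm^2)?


462 dm^2

Area = length x width
Area = 22 x 21 = 462 dm^2


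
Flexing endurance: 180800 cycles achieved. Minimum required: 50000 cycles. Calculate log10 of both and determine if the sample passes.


Achieved: log10 = 5.26
Required: log10 = 4.70
Passes: Yes


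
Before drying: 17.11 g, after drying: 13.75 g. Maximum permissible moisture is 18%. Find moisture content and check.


MC = (17.11 - 13.75) / 17.11 x 100 = 19.6%
Maximum: 18%
Acceptable: No


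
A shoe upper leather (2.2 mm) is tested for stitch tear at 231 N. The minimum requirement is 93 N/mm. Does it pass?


STS = 231 / 2.2 = 105.0 N/mm
Minimum required: 93 N/mm
Passes: Yes


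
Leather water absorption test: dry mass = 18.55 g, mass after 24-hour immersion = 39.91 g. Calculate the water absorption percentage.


115.1%


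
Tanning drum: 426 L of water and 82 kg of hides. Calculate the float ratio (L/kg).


Float ratio = water / hide weight
Ratio = 426 / 82 = 5.2


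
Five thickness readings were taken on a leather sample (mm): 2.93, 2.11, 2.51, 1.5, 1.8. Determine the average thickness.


2.17 mm


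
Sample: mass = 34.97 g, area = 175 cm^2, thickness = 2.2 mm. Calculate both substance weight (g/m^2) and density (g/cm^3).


Substance weight = 1998.3 g/m^2
Density = 0.908 g/cm^3


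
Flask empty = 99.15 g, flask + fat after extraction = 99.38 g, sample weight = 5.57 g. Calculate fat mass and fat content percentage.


Fat mass = 0.23 g
Fat content = 4.1%

Fat mass = 99.38 - 99.15 = 0.23 g
Fat% = 0.23 / 5.57 x 100 = 4.1%


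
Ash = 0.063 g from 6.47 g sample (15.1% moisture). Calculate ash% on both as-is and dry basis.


As-is ash% = 0.063 / 6.47 x 100 = 0.97%
Dry mass = 6.47 x (100 - 15.1) / 100 = 5.49303 g
Dry-basis ash% = 0.063 / 5.49303 x 100 = 1.15%


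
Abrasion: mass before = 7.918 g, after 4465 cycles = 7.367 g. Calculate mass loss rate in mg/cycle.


0.123 mg/cycle

Mass loss = 7.918 - 7.367 = 0.551 g
Rate = 0.551 / 4465 x 1000 = 0.123 mg/cycle


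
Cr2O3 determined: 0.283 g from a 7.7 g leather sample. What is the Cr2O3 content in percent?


Cr2O3% = 0.283 / 7.7 x 100
Cr2O3% = 3.68%


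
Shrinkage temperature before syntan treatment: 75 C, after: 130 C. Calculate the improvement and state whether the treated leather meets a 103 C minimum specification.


Improvement = 55 C
Meets 103 C spec: Yes

Improvement = 130 - 75 = 55 C
Spec check: 130 C >= 103 C? Yes


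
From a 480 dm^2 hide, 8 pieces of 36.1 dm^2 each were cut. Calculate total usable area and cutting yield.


Usable area = 288.8 dm^2
Yield = 60.2%


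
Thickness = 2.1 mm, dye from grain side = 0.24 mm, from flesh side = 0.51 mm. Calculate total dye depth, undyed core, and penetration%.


Total dyed = 0.75 mm
Undyed core = 1.35 mm
Penetration = 35.7%

Total dyed = 0.24 + 0.51 = 0.75 mm
Undyed core = 2.1 - 0.75 = 1.35 mm
Penetration = 0.75 / 2.1 x 100 = 35.7%


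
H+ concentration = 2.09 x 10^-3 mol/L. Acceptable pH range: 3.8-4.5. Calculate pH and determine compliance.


pH = 2.68
Compliant: No

pH = -log10(2.09 x 10^-3) = 2.68
Range: 3.8 to 4.5
Compliant: No


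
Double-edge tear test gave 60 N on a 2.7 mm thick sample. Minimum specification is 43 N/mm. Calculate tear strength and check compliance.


Tear strength = 22.2 N/mm
Compliant: No


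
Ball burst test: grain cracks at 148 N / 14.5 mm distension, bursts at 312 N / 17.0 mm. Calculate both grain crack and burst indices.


Crack index = 10.2 N/mm
Burst index = 18.4 N/mm

Crack index = 148 / 14.5 = 10.2 N/mm
Burst index = 312 / 17.0 = 18.4 N/mm


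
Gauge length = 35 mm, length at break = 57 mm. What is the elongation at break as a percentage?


Extension = 57 - 35 = 22 mm
Elongation = 22 / 35 x 100 = 62.9%


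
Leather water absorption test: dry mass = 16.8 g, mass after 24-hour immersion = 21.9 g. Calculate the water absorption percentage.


Water absorbed = 21.9 - 16.8 = 5.10 g
WA% = 5.10 / 16.8 x 100 = 30.4%


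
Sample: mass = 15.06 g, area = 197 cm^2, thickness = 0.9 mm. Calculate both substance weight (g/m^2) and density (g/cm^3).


SW = 15.06 / 197 x 10000 = 764.5 g/m^2
Volume = 197 x 0.9 / 10 = 17.73 cm^3
Density = 15.06 / 17.73 = 0.849 g/cm^3


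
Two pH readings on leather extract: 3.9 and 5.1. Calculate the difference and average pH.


Difference = |3.9 - 5.1| = 1.2
Average = (3.9 + 5.1) / 2 = 4.50


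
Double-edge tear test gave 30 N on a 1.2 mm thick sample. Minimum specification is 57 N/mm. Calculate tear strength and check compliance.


Tear strength = 25.0 N/mm
Compliant: No

Tear strength = 30 / 1.2 = 25.0 N/mm
Required minimum = 57 N/mm
Compliant: No


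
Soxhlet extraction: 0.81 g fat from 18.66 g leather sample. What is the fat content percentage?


4.3%


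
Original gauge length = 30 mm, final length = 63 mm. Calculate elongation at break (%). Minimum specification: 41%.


Elongation = 110.0%
Meets spec: Yes

Extension = 63 - 30 = 33 mm
Elongation = 33 / 30 x 100 = 110.0%
Minimum required: 41%
Meets specification: Yes


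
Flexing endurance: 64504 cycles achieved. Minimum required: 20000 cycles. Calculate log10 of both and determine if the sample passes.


Achieved: log10 = 4.81
Required: log10 = 4.30
Passes: Yes

log10(64504) = 4.81
log10(20000) = 4.30
Passes: Yes


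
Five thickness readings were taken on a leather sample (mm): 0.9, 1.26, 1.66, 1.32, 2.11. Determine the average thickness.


1.45 mm

Sum = 0.9 + 1.26 + 1.66 + 1.32 + 2.11 = 7.25
Average = 7.25 / 5 = 1.45 mm


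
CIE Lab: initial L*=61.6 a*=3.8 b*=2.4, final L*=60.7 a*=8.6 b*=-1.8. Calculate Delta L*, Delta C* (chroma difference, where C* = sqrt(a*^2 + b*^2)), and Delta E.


Delta L* = 60.7 - 61.6 = -0.9
C1* = sqrt((3.8)^2 + (2.4)^2) = 4.494
C2* = sqrt((8.6)^2 + (-1.8)^2) = 8.786
Delta C* = 8.786 - 4.494 = 4.29
Delta E = sqrt((-0.9)^2 + (4.8)^2 + (-4.2)^2) = 6.44


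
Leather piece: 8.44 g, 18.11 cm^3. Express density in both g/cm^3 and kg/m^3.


0.466 g/cm^3
466 kg/m^3


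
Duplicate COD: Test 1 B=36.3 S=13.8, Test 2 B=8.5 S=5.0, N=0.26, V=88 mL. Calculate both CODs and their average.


COD1 = 531.8 mg/L
COD2 = 82.7 mg/L
Average = 307.3 mg/L

COD1 = (36.3 - 13.8) x 0.26 x 8000 / 88 = 531.8 mg/L
COD2 = (8.5 - 5.0) x 0.26 x 8000 / 88 = 82.7 mg/L
Average = (531.8 + 82.7) / 2 = 307.3 mg/L


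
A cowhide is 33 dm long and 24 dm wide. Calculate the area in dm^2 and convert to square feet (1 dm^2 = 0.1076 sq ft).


792 dm^2
85.22 sq ft

Area = 33 x 24 = 792 dm^2
Conversion: 792 x 0.1076 = 85.22 sq ft


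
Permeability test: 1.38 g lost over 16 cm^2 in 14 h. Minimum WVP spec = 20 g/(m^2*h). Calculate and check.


WVP = 1.38 / (16 x 14) x 10000 = 61.61 g/(m^2*h)
Minimum: 20 g/(m^2*h)
Meets spec: Yes


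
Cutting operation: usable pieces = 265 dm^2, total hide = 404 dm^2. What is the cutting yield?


65.6%

Yield = usable / total x 100
Yield = 265 / 404 x 100 = 65.6%


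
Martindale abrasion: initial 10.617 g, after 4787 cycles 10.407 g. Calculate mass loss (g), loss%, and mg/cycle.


Mass loss = 0.210 g
Loss = 1.98%
Rate = 0.044 mg/cycle

Loss = 10.617 - 10.407 = 0.210 g
Loss% = 0.210 / 10.617 x 100 = 1.98%
Rate = 0.210 / 4787 x 1000 = 0.044 mg/cycle


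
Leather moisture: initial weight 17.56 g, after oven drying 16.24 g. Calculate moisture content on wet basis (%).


7.5%


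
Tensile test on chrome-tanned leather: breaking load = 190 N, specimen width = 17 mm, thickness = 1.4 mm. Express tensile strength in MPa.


7.98 MPa

Cross-section = 17 x 1.4 = 23.8 mm^2
TS = 190 / 23.8 = 7.98 MPa
(1 N/mm^2 = 1 MPa)


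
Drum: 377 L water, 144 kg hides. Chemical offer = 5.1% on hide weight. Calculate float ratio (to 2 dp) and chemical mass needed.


Float ratio = 2.62
Chemical needed = 7.344 kg

Float ratio = 377 / 144 = 2.62
Chemical = 144 x 5.1 / 100 = 7.344 kg


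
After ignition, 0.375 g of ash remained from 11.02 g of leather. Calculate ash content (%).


Ash% = 0.375 / 11.02 x 100
Ash% = 3.40%


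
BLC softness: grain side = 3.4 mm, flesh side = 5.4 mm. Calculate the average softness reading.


4.40 mm

Average = (3.4 + 5.4) / 2
Average = 4.40 mm


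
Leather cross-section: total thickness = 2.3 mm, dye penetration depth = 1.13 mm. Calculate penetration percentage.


49.1%

Penetration% = 1.13 / 2.3 x 100
Penetration = 49.1%


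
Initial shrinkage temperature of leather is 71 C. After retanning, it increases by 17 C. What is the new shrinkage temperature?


New Ts = 71 + 17 = 88 C


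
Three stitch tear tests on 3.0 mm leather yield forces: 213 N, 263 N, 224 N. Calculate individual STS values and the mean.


STS1 = 71.0 N/mm
STS2 = 87.7 N/mm
STS3 = 74.7 N/mm
Mean = 77.8 N/mm


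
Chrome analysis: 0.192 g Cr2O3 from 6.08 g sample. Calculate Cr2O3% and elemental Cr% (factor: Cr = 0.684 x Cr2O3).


Cr2O3 = 3.16%
Cr = 2.16%


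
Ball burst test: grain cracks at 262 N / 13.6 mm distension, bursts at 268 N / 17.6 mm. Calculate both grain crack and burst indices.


Crack index = 262 / 13.6 = 19.3 N/mm
Burst index = 268 / 17.6 = 15.2 N/mm


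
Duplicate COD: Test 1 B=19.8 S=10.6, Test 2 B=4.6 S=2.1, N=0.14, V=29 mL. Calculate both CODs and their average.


COD1 = 355.3 mg/L
COD2 = 96.6 mg/L
Average = 226.0 mg/L

COD1 = (19.8 - 10.6) x 0.14 x 8000 / 29 = 355.3 mg/L
COD2 = (4.6 - 2.1) x 0.14 x 8000 / 29 = 96.6 mg/L
Average = (355.3 + 96.6) / 2 = 226.0 mg/L


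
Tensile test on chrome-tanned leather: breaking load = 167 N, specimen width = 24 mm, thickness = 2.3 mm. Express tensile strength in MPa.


Cross-section = 24 x 2.3 = 55.2 mm^2
TS = 167 / 55.2 = 3.03 MPa
(1 N/mm^2 = 1 MPa)


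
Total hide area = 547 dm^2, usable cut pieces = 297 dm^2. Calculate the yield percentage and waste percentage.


Yield = 297 / 547 x 100 = 54.3%
Waste = 547 - 297 = 250 dm^2
Waste% = 100 - 54.3 = 45.7%


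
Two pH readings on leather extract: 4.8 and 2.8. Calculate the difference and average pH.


Difference = 2.0
Average pH = 3.80

Difference = |4.8 - 2.8| = 2.0
Average = (4.8 + 2.8) / 2 = 3.80


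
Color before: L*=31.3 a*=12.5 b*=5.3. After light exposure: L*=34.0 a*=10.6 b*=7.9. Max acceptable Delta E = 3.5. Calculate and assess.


dL = 2.7, da = -1.9, db = 2.6
dE = sqrt((2.7)^2 + (-1.9)^2 + (2.6)^2) = 4.20
Max = 3.5
Passes: No


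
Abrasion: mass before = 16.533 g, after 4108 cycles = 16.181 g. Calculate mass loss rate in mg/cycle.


Mass loss = 16.533 - 16.181 = 0.352 g
Rate = 0.352 / 4108 x 1000 = 0.086 mg/cycle


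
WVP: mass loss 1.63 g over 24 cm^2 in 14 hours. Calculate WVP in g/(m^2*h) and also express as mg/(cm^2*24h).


WVP = 1.63 / (24 x 14) x 10000 = 48.51 g/(m^2*h)
Mass loss in mg = 1.63 x 1000 = 1630 mg
Per cm^2 per 24h in mg: 1630 x 24 / (24 x 14) = 39120 / 336 = 116.43 mg/(cm^2*24h)


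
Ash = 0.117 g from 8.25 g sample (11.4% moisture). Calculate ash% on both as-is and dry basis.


As-is ash = 1.42%
Dry-basis ash = 1.60%


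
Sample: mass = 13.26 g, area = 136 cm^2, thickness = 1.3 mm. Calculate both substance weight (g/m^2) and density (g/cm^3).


Substance weight = 975.0 g/m^2
Density = 0.750 g/cm^3


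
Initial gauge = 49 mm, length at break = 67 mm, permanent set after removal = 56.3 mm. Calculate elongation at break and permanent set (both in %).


Elongation at break = (67 - 49) / 49 x 100 = 36.7%
Permanent set = (56.3 - 49) / 49 x 100 = 14.9%


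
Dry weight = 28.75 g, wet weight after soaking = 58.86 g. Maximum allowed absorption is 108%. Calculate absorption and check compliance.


WA = (58.86 - 28.75) / 28.75 x 100 = 104.7%
Maximum allowed: 108%
Compliant: Yes


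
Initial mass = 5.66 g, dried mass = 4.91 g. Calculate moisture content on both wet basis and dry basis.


Wet basis = 13.3%
Dry basis = 15.3%


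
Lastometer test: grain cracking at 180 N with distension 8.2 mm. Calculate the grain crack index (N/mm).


22.0 N/mm

Grain crack index = force / distension
Index = 180 / 8.2 = 22.0 N/mm


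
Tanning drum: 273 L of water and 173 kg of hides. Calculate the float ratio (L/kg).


Float ratio = water / hide weight
Ratio = 273 / 173 = 1.6


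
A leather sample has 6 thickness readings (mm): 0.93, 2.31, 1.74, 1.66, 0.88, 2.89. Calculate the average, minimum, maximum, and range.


Sum = 10.41
Average = 10.41 / 6 = 1.74 mm
Minimum = 0.88 mm
Maximum = 2.89 mm
Range = 2.89 - 0.88 = 2.01 mm


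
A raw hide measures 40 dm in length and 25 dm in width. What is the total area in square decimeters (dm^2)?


1000 dm^2

Area = length x width
Area = 40 x 25 = 1000 dm^2


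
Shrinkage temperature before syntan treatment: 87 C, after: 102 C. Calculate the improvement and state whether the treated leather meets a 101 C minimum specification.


Improvement = 15 C
Meets 101 C spec: Yes

Improvement = 102 - 87 = 15 C
Spec check: 102 C >= 101 C? Yes


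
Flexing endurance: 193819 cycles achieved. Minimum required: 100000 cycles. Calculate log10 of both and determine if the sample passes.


Achieved: log10 = 5.29
Required: log10 = 5.00
Passes: Yes

log10(193819) = 5.29
log10(100000) = 5.00
Passes: Yes


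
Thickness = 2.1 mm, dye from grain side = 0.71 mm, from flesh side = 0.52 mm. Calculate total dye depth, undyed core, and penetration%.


Total dyed = 1.23 mm
Undyed core = 0.87 mm
Penetration = 58.6%

Total dyed = 0.71 + 0.52 = 1.23 mm
Undyed core = 2.1 - 1.23 = 0.87 mm
Penetration = 1.23 / 2.1 x 100 = 58.6%


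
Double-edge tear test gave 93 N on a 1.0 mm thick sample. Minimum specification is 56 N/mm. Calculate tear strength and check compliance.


Tear strength = 93 / 1.0 = 93.0 N/mm
Required minimum = 56 N/mm
Compliant: Yes


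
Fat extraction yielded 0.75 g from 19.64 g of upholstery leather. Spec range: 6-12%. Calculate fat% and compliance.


Fat content = 3.8%
Compliant: No

Fat% = 0.75 / 19.64 x 100 = 3.8%
Spec range: 6-12%
Compliant: No


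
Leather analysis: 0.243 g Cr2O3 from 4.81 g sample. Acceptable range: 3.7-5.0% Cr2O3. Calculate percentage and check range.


Cr2O3 = 5.05%
Within range: No

Cr2O3% = 0.243 / 4.81 x 100 = 5.05%
Acceptable range: 3.7 to 5.0%
Within range: No


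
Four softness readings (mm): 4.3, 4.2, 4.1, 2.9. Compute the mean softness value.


Sum = 4.3 + 4.2 + 4.1 + 2.9
Mean = 15.5 / 4 = 3.88 mm


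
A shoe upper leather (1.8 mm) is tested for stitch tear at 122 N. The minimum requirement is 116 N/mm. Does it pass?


STS = 122 / 1.8 = 67.8 N/mm
Minimum required: 116 N/mm
Passes: No


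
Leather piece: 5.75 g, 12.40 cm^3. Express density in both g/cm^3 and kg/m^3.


0.464 g/cm^3
464 kg/m^3

Density = 5.75 / 12.40 = 0.464 g/cm^3
Convert: 0.464 x 1000 = 464 kg/m^3


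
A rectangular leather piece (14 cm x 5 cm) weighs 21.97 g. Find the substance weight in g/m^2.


3138.6 g/m^2

Area = 14 x 5 = 70 cm^2
SW = 21.97 / 70 x 10000 = 3138.6 g/m^2


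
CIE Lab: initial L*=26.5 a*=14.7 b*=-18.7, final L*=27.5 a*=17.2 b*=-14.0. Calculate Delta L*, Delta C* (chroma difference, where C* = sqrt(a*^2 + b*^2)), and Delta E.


Delta L* = 27.5 - 26.5 = 1.0
C1* = sqrt((14.7)^2 + (-18.7)^2) = 23.786
C2* = sqrt((17.2)^2 + (-14.0)^2) = 22.177
Delta C* = 22.177 - 23.786 = -1.61
Delta E = sqrt((1.0)^2 + (2.5)^2 + (4.7)^2) = 5.42


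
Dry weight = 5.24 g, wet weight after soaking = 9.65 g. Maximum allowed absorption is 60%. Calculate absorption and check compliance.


WA = (9.65 - 5.24) / 5.24 x 100 = 84.2%
Maximum allowed: 60%
Compliant: No


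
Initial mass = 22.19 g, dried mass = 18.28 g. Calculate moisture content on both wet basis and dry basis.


Moisture lost = 22.19 - 18.28 = 3.91 g
Wet basis MC = 3.91 / 22.19 x 100 = 17.6%
Dry basis MC = 3.91 / 18.28 x 100 = 21.4%


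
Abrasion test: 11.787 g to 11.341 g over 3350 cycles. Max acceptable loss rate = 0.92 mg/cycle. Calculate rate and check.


Rate = 0.133 mg/cycle
Passes: Yes

Loss = 11.787 - 11.341 = 0.446 g
Rate = 0.446 g / 3350 cycles x 1000 = 0.133 mg/cycle
Max = 0.92 mg/cycle
Passes: Yes


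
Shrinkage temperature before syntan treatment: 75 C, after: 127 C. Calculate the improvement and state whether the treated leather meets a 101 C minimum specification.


Improvement = 127 - 75 = 52 C
Spec check: 127 C >= 101 C? Yes


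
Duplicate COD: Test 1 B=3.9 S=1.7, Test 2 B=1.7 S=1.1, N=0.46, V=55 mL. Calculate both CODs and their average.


COD1 = (3.9 - 1.7) x 0.46 x 8000 / 55 = 147.2 mg/L
COD2 = (1.7 - 1.1) x 0.46 x 8000 / 55 = 40.1 mg/L
Average = (147.2 + 40.1) / 2 = 93.7 mg/L


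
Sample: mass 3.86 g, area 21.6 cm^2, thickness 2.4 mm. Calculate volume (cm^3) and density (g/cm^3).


Volume = 5.184 cm^3
Density = 0.745 g/cm^3


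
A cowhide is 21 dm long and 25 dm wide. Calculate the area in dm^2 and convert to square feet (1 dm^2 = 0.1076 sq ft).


525 dm^2
56.49 sq ft

Area = 21 x 25 = 525 dm^2
Conversion: 525 x 0.1076 = 56.49 sq ft


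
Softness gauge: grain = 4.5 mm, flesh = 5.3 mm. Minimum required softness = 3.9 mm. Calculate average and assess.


Average = (4.5 + 5.3) / 2 = 4.90 mm
Minimum = 3.9 mm
Meets requirement: Yes


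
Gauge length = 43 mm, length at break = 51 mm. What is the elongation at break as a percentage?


Extension = 51 - 43 = 8 mm
Elongation = 8 / 43 x 100 = 18.6%


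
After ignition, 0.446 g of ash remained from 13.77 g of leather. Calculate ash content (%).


Ash% = 0.446 / 13.77 x 100
Ash% = 3.24%


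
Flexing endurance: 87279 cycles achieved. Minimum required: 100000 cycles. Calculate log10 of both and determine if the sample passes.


log10(87279) = 4.94
log10(100000) = 5.00
Passes: No


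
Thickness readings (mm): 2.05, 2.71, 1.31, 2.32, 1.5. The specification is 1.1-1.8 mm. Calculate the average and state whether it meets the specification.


Average = 1.98 mm
Within specification: No

Sum = 9.89
Average = 9.89 / 5 = 1.98 mm
Specification range: 1.1 to 1.8 mm
Within spec: No


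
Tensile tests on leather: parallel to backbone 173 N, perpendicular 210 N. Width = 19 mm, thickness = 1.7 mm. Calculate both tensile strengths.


Parallel = 5.36 N/mm^2
Perpendicular = 6.50 N/mm^2

Area = 19 x 1.7 = 32.3 mm^2
TS (parallel) = 173 / 32.3 = 5.36 N/mm^2
TS (perpendicular) = 210 / 32.3 = 6.50 N/mm^2


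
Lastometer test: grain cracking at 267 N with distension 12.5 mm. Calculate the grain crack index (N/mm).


Grain crack index = force / distension
Index = 267 / 12.5 = 21.4 N/mm


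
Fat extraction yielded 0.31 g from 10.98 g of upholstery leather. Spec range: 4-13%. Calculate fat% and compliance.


Fat% = 0.31 / 10.98 x 100 = 2.8%
Spec range: 4-13%
Compliant: No


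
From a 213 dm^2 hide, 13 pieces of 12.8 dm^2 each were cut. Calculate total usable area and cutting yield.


Total usable = 13 x 12.8 = 166.4 dm^2
Yield = 166.4 / 213 x 100 = 78.1%


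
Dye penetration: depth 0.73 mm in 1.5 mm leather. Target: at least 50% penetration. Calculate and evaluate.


Penetration = 0.73 / 1.5 x 100 = 48.7%
Target: 50%
Meets target: No


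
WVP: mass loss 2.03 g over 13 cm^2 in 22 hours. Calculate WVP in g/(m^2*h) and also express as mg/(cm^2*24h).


WVP = 70.98 g/(m^2*h)
Daily rate = 170.35 mg/(cm^2*24h)


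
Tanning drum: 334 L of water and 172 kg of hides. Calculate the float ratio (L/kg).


1.9

Float ratio = water / hide weight
Ratio = 334 / 172 = 1.9


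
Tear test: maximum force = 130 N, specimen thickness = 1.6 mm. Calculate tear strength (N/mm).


81.3 N/mm

Tear strength = force / thickness
Tear = 130 / 1.6 = 81.3 N/mm


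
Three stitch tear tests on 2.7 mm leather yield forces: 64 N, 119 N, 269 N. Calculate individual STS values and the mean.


STS1 = 23.7 N/mm
STS2 = 44.1 N/mm
STS3 = 99.6 N/mm
Mean = 55.8 N/mm


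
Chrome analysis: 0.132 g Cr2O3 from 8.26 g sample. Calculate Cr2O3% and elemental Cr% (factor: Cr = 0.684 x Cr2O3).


Cr2O3% = 0.132 / 8.26 x 100 = 1.60%
Cr% = 1.60 x 0.684 = 1.09%
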